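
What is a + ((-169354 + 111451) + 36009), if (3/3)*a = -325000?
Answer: -346894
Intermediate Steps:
a = -325000
a + ((-169354 + 111451) + 36009) = -325000 + ((-169354 + 111451) + 36009) = -325000 + (-57903 + 36009) = -325000 - 21894 = -346894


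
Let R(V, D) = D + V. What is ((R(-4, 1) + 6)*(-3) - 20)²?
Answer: 841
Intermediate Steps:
((R(-4, 1) + 6)*(-3) - 20)² = (((1 - 4) + 6)*(-3) - 20)² = ((-3 + 6)*(-3) - 20)² = (3*(-3) - 20)² = (-9 - 20)² = (-29)² = 841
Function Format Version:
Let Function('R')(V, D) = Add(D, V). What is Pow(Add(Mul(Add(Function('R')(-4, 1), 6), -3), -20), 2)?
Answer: 841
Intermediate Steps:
Pow(Add(Mul(Add(Function('R')(-4, 1), 6), -3), -20), 2) = Pow(Add(Mul(Add(Add(1, -4), 6), -3), -20), 2) = Pow(Add(Mul(Add(-3, 6), -3), -20), 2) = Pow(Add(Mul(3, -3), -20), 2) = Pow(Add(-9, -20), 2) = Pow(-29, 2) = 841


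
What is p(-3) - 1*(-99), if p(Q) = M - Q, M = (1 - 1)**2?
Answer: 102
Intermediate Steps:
M = 0 (M = 0**2 = 0)
p(Q) = -Q (p(Q) = 0 - Q = -Q)
p(-3) - 1*(-99) = -1*(-3) - 1*(-99) = 3 + 99 = 102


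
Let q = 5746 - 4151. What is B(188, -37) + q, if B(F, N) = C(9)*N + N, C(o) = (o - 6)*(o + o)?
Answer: -440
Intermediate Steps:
q = 1595
C(o) = 2*o*(-6 + o) (C(o) = (-6 + o)*(2*o) = 2*o*(-6 + o))
B(F, N) = 55*N (B(F, N) = (2*9*(-6 + 9))*N + N = (2*9*3)*N + N = 54*N + N = 55*N)
B(188, -37) + q = 55*(-37) + 1595 = -2035 + 1595 = -440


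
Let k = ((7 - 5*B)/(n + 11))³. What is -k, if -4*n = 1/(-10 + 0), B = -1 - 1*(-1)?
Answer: -64000/250047 ≈ -0.25595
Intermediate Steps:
B = 0 (B = -1 + 1 = 0)
n = 1/40 (n = -1/(4*(-10 + 0)) = -¼/(-10) = -¼*(-⅒) = 1/40 ≈ 0.025000)
k = 64000/250047 (k = ((7 - 5*0)/(1/40 + 11))³ = ((7 + 0)/(441/40))³ = (7*(40/441))³ = (40/63)³ = 64000/250047 ≈ 0.25595)
-k = -1*64000/250047 = -64000/250047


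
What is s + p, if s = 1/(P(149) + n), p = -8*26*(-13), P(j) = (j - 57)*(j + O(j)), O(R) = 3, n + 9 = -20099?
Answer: 16559295/6124 ≈ 2704.0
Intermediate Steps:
n = -20108 (n = -9 - 20099 = -20108)
P(j) = (-57 + j)*(3 + j) (P(j) = (j - 57)*(j + 3) = (-57 + j)*(3 + j))
p = 2704 (p = -208*(-13) = 2704)
s = -1/6124 (s = 1/((-171 + 149**2 - 54*149) - 20108) = 1/((-171 + 22201 - 8046) - 20108) = 1/(13984 - 20108) = 1/(-6124) = -1/6124 ≈ -0.00016329)
s + p = -1/6124 + 2704 = 16559295/6124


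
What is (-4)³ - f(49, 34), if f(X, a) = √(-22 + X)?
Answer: -64 - 3*√3 ≈ -69.196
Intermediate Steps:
(-4)³ - f(49, 34) = (-4)³ - √(-22 + 49) = -64 - √27 = -64 - 3*√3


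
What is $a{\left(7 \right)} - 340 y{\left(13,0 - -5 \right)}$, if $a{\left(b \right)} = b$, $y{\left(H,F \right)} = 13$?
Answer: $-4413$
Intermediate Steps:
$a{\left(7 \right)} - 340 y{\left(13,0 - -5 \right)} = 7 - 4420 = -4413$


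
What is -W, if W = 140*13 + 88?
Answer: -1908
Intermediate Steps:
W = 1908 (W = 1820 + 88 = 1908)
-W = -1*1908 = -1908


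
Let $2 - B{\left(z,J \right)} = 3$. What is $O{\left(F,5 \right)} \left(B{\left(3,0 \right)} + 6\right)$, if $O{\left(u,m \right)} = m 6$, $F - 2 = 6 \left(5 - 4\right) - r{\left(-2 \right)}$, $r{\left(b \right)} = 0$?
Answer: $150$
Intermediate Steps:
$B{\left(z,J \right)} = -1$ ($B{\left(z,J \right)} = 2 - 3 = -1$)
$F = 8$ ($F = 2 + \left(6 \left(5 - 4\right) - 0\right) = 2 + \left(6 \cdot 1 + 0\right) = 2 + \left(6 + 0\right) = 2 + 6 = 8$)
$O{\left(u,m \right)} = 6 m$
$O{\left(F,5 \right)} \left(B{\left(3,0 \right)} + 6\right) = 6 \cdot 5 \left(-1 + 6\right) = 30 \cdot 5 = 150$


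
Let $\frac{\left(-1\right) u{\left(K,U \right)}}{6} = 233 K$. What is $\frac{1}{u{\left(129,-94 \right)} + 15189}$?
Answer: $- \frac{1}{165153} \approx -6.055 \cdot 10^{-6}$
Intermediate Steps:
$u{\left(K,U \right)} = - 1398 K$ ($u{\left(K,U \right)} = - 6 \cdot 233 K = - 1398 K$)
$\frac{1}{u{\left(129,-94 \right)} + 15189} = \frac{1}{\left(-1398\right) 129 + 15189} = \frac{1}{-180342 + 15189} = \frac{1}{-165153} = - \frac{1}{165153}$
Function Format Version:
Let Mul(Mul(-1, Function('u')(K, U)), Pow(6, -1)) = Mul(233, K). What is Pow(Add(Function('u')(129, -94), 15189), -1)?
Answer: Rational(-1, 165153) ≈ -6.0550e-6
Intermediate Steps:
Function('u')(K, U) = Mul(-1398, K) (Function('u')(K, U) = Mul(-6, Mul(233, K)) = Mul(-1398, K))
Pow(Add(Function('u')(129, -94), 15189), -1) = Pow(Add(Mul(-1398, 129), 15189), -1) = Pow(Add(-180342, 15189), -1) = Pow(-165153, -1) = Rational(-1, 165153)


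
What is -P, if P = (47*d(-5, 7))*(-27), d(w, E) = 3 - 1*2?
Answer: 1269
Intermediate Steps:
d(w, E) = 1 (d(w, E) = 3 - 2 = 1)
P = -1269 (P = (47*1)*(-27) = 47*(-27) = -1269)
-P = -1*(-1269) = 1269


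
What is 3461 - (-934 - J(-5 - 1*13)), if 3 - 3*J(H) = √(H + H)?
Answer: 4396 - 2*I ≈ 4396.0 - 2.0*I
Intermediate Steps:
J(H) = 1 - √2*√H/3 (J(H) = 1 - √(H + H)/3 = 1 - √2*√H/3)
3461 - (-934 - J(-5 - 1*13)) = 3461 - (-934 - (1 - √2*√(-5 - 1*13)/3)) = 3461 - (-934 - (1 - √2*√(-5 - 13)/3)) = 3461 - (-934 - (1 - √2*√(-18)/3)) = 3461 - (-934 - (1 - √2*3*I*√2/3)) = 3461 - (-934 - (1 - 2*I)) = 3461 - (-934 + (-1 + 2*I)) = 3461 - (-935 + 2*I) = 3461 + (935 - 2*I) = 4396 - 2*I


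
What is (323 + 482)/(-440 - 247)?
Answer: -805/687 ≈ -1.1718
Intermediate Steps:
(323 + 482)/(-440 - 247) = 805/(-687) = 805*(-1/687) = -805/687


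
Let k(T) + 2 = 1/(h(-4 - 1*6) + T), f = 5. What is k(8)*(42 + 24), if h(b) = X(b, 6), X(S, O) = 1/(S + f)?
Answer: -1606/13 ≈ -123.54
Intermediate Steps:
X(S, O) = 1/(5 + S) (X(S, O) = 1/(S + 5) = 1/(5 + S))
h(b) = 1/(5 + b)
k(T) = -2 + 1/(-1/5 + T) (k(T) = -2 + 1/(1/(5 + (-4 - 1*6)) + T) = -2 + 1/(1/(5 + (-4 - 6)) + T) = -2 + 1/(1/(5 - 10) + T) = -2 + 1/(1/(-5) + T) = -2 + 1/(-1/5 + T))
k(8)*(42 + 24) = ((7 - 10*8)/(-1 + 5*8))*(42 + 24) = ((7 - 80)/(-1 + 40))*66 = (-73/39)*66 = ((1/39)*(-73))*66 = -73/39*66 = -1606/13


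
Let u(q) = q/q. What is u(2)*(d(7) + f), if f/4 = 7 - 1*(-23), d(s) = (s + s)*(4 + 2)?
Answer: 204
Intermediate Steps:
d(s) = 12*s (d(s) = (2*s)*6 = 12*s)
f = 120 (f = 4*(7 - 1*(-23)) = 4*(7 + 23) = 4*30 = 120)
u(q) = 1
u(2)*(d(7) + f) = 1*(12*7 + 120) = 1*(84 + 120) = 1*204 = 204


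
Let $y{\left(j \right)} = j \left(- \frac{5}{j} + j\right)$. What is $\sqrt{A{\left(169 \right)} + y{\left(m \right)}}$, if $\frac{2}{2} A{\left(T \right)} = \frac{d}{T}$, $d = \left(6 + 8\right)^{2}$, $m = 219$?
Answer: $\frac{2 \sqrt{2026190}}{13} \approx 218.99$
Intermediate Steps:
$d = 196$ ($d = 14^{2} = 196$)
$y{\left(j \right)} = j \left(j - \frac{5}{j}\right)$
$A{\left(T \right)} = \frac{196}{T}$
$\sqrt{A{\left(169 \right)} + y{\left(m \right)}} = \sqrt{\frac{196}{169} - \left(5 - 219^{2}\right)} = \sqrt{196 \cdot \frac{1}{169} + \left(-5 + 47961\right)} = \sqrt{\frac{196}{169} + 47956} = \sqrt{\frac{8104760}{169}} = \frac{2 \sqrt{2026190}}{13}$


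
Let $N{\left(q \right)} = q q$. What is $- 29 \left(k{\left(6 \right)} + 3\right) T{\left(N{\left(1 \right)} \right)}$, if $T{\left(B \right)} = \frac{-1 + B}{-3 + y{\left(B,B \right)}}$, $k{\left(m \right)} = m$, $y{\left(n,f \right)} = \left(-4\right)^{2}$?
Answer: $0$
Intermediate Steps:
$y{\left(n,f \right)} = 16$
$N{\left(q \right)} = q^{2}$
$T{\left(B \right)} = - \frac{1}{13} + \frac{B}{13}$ ($T{\left(B \right)} = \frac{-1 + B}{-3 + 16} = \frac{-1 + B}{13} = \left(-1 + B\right) \frac{1}{13} = - \frac{1}{13} + \frac{B}{13}$)
$- 29 \left(k{\left(6 \right)} + 3\right) T{\left(N{\left(1 \right)} \right)} = - 29 \left(6 + 3\right) \left(- \frac{1}{13} + \frac{1^{2}}{13}\right) = \left(-29\right) 9 \left(- \frac{1}{13} + \frac{1}{13} \cdot 1\right) = - 261 \left(- \frac{1}{13} + \frac{1}{13}\right) = \left(-261\right) 0 = 0$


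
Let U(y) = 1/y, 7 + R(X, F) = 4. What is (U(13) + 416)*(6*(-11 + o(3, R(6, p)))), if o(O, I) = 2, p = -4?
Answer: -292086/13 ≈ -22468.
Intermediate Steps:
R(X, F) = -3 (R(X, F) = -7 + 4 = -3)
(U(13) + 416)*(6*(-11 + o(3, R(6, p)))) = (1/13 + 416)*(6*(-11 + 2)) = (1/13 + 416)*(6*(-9)) = (5409/13)*(-54) = -292086/13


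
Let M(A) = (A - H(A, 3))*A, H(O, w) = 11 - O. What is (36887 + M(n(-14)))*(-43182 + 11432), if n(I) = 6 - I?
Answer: -1189577250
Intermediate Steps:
M(A) = A*(-11 + 2*A) (M(A) = (A - (11 - A))*A = (A + (-11 + A))*A = (-11 + 2*A)*A = A*(-11 + 2*A))
(36887 + M(n(-14)))*(-43182 + 11432) = (36887 + (6 - 1*(-14))*(-11 + 2*(6 - 1*(-14))))*(-43182 + 11432) = (36887 + (6 + 14)*(-11 + 2*(6 + 14)))*(-31750) = (36887 + 20*(-11 + 2*20))*(-31750) = (36887 + 20*(-11 + 40))*(-31750) = (36887 + 20*29)*(-31750) = (36887 + 580)*(-31750) = 37467*(-31750) = -1189577250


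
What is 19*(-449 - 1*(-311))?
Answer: -2622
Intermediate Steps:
19*(-449 - 1*(-311)) = 19*(-449 + 311) = 19*(-138) = -2622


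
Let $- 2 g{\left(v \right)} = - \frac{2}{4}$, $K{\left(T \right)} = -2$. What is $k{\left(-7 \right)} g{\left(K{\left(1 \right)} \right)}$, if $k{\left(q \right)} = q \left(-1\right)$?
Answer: $\frac{7}{4} \approx 1.75$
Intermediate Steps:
$k{\left(q \right)} = - q$
$g{\left(v \right)} = \frac{1}{4}$ ($g{\left(v \right)} = - \frac{\left(-2\right) \frac{1}{4}}{2} = \left(- \frac{1}{2}\right) \left(- \frac{1}{2}\right) = \frac{1}{4}$)
$k{\left(-7 \right)} g{\left(K{\left(1 \right)} \right)} = \left(-1\right) \left(-7\right) \frac{1}{4} = 7 \cdot \frac{1}{4} = \frac{7}{4}$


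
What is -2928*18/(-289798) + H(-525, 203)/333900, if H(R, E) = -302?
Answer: 4377586651/24190888050 ≈ 0.18096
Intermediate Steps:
-2928*18/(-289798) + H(-525, 203)/333900 = -2928*18/(-289798) - 302/333900 = -52704*(-1/289798) - 302*1/333900 = 26352/144899 - 151/166950 = 4377586651/24190888050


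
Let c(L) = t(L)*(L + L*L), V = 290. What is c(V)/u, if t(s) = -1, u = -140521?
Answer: 84390/140521 ≈ 0.60055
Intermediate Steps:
c(L) = -L - L² (c(L) = -(L + L*L) = -(L + L²) = -L - L²)
c(V)/u = -1*290*(1 + 290)/(-140521) = -1*290*291*(-1/140521) = -84390*(-1/140521) = 84390/140521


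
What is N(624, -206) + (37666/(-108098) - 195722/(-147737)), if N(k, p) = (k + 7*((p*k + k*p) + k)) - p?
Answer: -14328486529987777/7985037113 ≈ -1.7944e+6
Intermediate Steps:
N(k, p) = -p + 8*k + 14*k*p (N(k, p) = (k + 7*((k*p + k*p) + k)) - p = (k + 7*(2*k*p + k)) - p = (k + 7*(k + 2*k*p)) - p = (k + (7*k + 14*k*p)) - p = (8*k + 14*k*p) - p = -p + 8*k + 14*k*p)
N(624, -206) + (37666/(-108098) - 195722/(-147737)) = (-1*(-206) + 8*624 + 14*624*(-206)) + (37666/(-108098) - 195722/(-147737)) = (206 + 4992 - 1799616) + (37666*(-1/108098) - 195722*(-1/147737)) = -1794418 + (-18833/54049 + 195722/147737) = -1794418 + 7796247457/7985037113 = -14328486529987777/7985037113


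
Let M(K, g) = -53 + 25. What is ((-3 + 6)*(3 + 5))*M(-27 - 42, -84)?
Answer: -672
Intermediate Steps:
M(K, g) = -28
((-3 + 6)*(3 + 5))*M(-27 - 42, -84) = ((-3 + 6)*(3 + 5))*(-28) = (3*8)*(-28) = 24*(-28) = -672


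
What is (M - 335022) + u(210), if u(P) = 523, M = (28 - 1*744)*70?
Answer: -384619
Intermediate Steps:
M = -50120 (M = (28 - 744)*70 = -716*70 = -50120)
(M - 335022) + u(210) = (-50120 - 335022) + 523 = -385142 + 523 = -384619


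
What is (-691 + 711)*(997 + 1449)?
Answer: 48920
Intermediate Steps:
(-691 + 711)*(997 + 1449) = 20*2446 = 48920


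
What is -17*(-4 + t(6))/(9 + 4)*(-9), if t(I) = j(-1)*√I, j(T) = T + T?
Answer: -612/13 - 306*√6/13 ≈ -104.73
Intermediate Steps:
j(T) = 2*T
t(I) = -2*√I (t(I) = (2*(-1))*√I = -2*√I)
-17*(-4 + t(6))/(9 + 4)*(-9) = -17*(-4 - 2*√6)/(9 + 4)*(-9) = -17*(-4 - 2*√6)/13*(-9) = -17*(-4/13 - 2*√6/13)*(-9) = (68/13 + 34*√6/13)*(-9) = -612/13 - 306*√6/13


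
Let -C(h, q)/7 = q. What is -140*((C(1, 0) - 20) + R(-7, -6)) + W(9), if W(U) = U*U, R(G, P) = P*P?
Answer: -2159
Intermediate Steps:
C(h, q) = -7*q
R(G, P) = P²
W(U) = U²
-140*((C(1, 0) - 20) + R(-7, -6)) + W(9) = -140*((-7*0 - 20) + (-6)²) + 9² = -140*((0 - 20) + 36) + 81 = -140*(-20 + 36) + 81 = -140*16 + 81 = -2240 + 81 = -2159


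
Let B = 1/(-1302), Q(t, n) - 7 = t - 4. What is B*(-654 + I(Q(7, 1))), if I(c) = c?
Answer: 46/93 ≈ 0.49462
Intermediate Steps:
Q(t, n) = 3 + t (Q(t, n) = 7 + (t - 4) = 7 + (-4 + t) = 3 + t)
B = -1/1302 ≈ -0.00076805
B*(-654 + I(Q(7, 1))) = -(-654 + (3 + 7))/1302 = -(-654 + 10)/1302 = -1/1302*(-644) = 46/93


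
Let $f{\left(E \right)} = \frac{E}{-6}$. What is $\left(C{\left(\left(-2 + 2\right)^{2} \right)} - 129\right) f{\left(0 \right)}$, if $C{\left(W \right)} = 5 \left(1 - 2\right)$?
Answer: $0$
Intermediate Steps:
$f{\left(E \right)} = - \frac{E}{6}$
$C{\left(W \right)} = -5$ ($C{\left(W \right)} = 5 \left(-1\right) = -5$)
$\left(C{\left(\left(-2 + 2\right)^{2} \right)} - 129\right) f{\left(0 \right)} = \left(-5 - 129\right) \left(\left(- \frac{1}{6}\right) 0\right) = \left(-134\right) 0 = 0$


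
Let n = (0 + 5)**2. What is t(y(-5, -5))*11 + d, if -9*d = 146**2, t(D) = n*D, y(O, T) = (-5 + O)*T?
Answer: 102434/9 ≈ 11382.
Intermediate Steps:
y(O, T) = T*(-5 + O)
n = 25 (n = 5**2 = 25)
t(D) = 25*D
d = -21316/9 (d = -1/9*146**2 = -1/9*21316 = -21316/9 ≈ -2368.4)
t(y(-5, -5))*11 + d = (25*(-5*(-5 - 5)))*11 - 21316/9 = (25*(-5*(-10)))*11 - 21316/9 = (25*50)*11 - 21316/9 = 1250*11 - 21316/9 = 13750 - 21316/9 = 102434/9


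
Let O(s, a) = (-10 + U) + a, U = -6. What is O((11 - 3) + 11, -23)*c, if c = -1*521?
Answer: 20319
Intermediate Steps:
O(s, a) = -16 + a (O(s, a) = (-10 - 6) + a = -16 + a)
c = -521
O((11 - 3) + 11, -23)*c = (-16 - 23)*(-521) = -39*(-521) = 20319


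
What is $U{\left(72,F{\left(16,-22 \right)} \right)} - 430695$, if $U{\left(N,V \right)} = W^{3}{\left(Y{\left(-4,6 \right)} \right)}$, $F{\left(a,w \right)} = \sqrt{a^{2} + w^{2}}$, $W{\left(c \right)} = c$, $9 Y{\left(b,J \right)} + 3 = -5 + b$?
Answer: $- \frac{11628829}{27} \approx -4.307 \cdot 10^{5}$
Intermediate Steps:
$Y{\left(b,J \right)} = - \frac{8}{9} + \frac{b}{9}$ ($Y{\left(b,J \right)} = - \frac{1}{3} + \frac{-5 + b}{9} = - \frac{1}{3} + \left(- \frac{5}{9} + \frac{b}{9}\right) = - \frac{8}{9} + \frac{b}{9}$)
$U{\left(N,V \right)} = - \frac{64}{27}$ ($U{\left(N,V \right)} = \left(- \frac{8}{9} + \frac{1}{9} \left(-4\right)\right)^{3} = \left(- \frac{8}{9} - \frac{4}{9}\right)^{3} = \left(- \frac{4}{3}\right)^{3} = - \frac{64}{27}$)
$U{\left(72,F{\left(16,-22 \right)} \right)} - 430695 = - \frac{64}{27} - 430695 = - \frac{11628829}{27}$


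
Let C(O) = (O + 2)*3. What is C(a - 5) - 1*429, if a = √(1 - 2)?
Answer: -438 + 3*I ≈ -438.0 + 3.0*I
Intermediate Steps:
a = I (a = √(-1) = I ≈ 1.0*I)
C(O) = 6 + 3*O (C(O) = (2 + O)*3 = 6 + 3*O)
C(a - 5) - 1*429 = (6 + 3*(I - 5)) - 1*429 = (6 + 3*(-5 + I)) - 429 = (6 + (-15 + 3*I)) - 429 = (-9 + 3*I) - 429 = -438 + 3*I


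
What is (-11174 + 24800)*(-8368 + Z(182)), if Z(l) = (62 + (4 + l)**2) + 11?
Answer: 358377426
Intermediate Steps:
Z(l) = 73 + (4 + l)**2
(-11174 + 24800)*(-8368 + Z(182)) = (-11174 + 24800)*(-8368 + (73 + (4 + 182)**2)) = 13626*(-8368 + (73 + 186**2)) = 13626*(-8368 + (73 + 34596)) = 13626*(-8368 + 34669) = 13626*26301 = 358377426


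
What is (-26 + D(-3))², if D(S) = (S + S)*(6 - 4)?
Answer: 1444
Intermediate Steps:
D(S) = 4*S (D(S) = (2*S)*2 = 4*S)
(-26 + D(-3))² = (-26 + 4*(-3))² = (-26 - 12)² = (-38)² = 1444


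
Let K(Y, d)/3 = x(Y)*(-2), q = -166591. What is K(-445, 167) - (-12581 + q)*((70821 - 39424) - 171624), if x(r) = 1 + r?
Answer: -25124749380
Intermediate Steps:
K(Y, d) = -6 - 6*Y (K(Y, d) = 3*((1 + Y)*(-2)) = 3*(-2 - 2*Y) = -6 - 6*Y)
K(-445, 167) - (-12581 + q)*((70821 - 39424) - 171624) = (-6 - 6*(-445)) - (-12581 - 166591)*((70821 - 39424) - 171624) = (-6 + 2670) - (-179172)*(31397 - 171624) = 2664 - (-179172)*(-140227) = 2664 - 1*25124752044 = 2664 - 25124752044 = -25124749380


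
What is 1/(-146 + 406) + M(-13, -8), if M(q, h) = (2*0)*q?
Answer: 1/260 ≈ 0.0038462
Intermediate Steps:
M(q, h) = 0 (M(q, h) = 0*q = 0)
1/(-146 + 406) + M(-13, -8) = 1/(-146 + 406) + 0 = 1/260 + 0 = 1/260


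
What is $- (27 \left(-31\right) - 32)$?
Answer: $869$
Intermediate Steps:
$- (27 \left(-31\right) - 32) = - (-837 - 32) = \left(-1\right) \left(-869\right) = 869$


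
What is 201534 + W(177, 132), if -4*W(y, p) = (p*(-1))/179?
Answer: 36074619/179 ≈ 2.0153e+5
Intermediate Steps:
W(y, p) = p/716 (W(y, p) = -p*(-1)/(4*179) = -(-p)/(4*179) = -(-1)*p/716 = p/716)
201534 + W(177, 132) = 201534 + (1/716)*132 = 201534 + 33/179 = 36074619/179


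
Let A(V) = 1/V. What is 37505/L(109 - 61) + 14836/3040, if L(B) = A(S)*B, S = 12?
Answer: 7129659/760 ≈ 9381.1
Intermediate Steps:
L(B) = B/12
37505/L(109 - 61) + 14836/3040 = 37505/(((109 - 61)/12)) + 14836/3040 = 37505/(((1/12)*48)) + 14836*(1/3040) = 37505/4 + 3709/760 = 7129659/760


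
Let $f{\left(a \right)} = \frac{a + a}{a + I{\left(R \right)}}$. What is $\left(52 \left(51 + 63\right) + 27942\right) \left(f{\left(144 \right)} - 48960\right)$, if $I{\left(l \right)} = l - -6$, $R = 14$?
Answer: $- \frac{67986844560}{41} \approx -1.6582 \cdot 10^{9}$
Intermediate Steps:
$I{\left(l \right)} = 6 + l$ ($I{\left(l \right)} = l + 6 = 6 + l$)
$f{\left(a \right)} = \frac{2 a}{20 + a}$ ($f{\left(a \right)} = \frac{a + a}{a + \left(6 + 14\right)} = \frac{2 a}{a + 20} = \frac{2 a}{20 + a}$)
$\left(52 \left(51 + 63\right) + 27942\right) \left(f{\left(144 \right)} - 48960\right) = \left(52 \left(51 + 63\right) + 27942\right) \left(2 \cdot 144 \frac{1}{20 + 144} - 48960\right) = \left(52 \cdot 114 + 27942\right) \left(2 \cdot 144 \cdot \frac{1}{164} - 48960\right) = \left(5928 + 27942\right) \left(2 \cdot 144 \cdot \frac{1}{164} - 48960\right) = 33870 \left(\frac{72}{41} - 48960\right) = 33870 \left(- \frac{2007288}{41}\right) = - \frac{67986844560}{41}$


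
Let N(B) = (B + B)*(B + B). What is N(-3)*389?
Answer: 14004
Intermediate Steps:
N(B) = 4*B² (N(B) = (2*B)*(2*B) = 4*B²)
N(-3)*389 = (4*(-3)²)*389 = (4*9)*389 = 36*389 = 14004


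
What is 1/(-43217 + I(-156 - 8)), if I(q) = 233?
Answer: -1/42984 ≈ -2.3264e-5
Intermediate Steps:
1/(-43217 + I(-156 - 8)) = 1/(-43217 + 233) = 1/(-42984) = -1/42984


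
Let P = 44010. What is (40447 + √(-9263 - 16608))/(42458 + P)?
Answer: 40447/86468 + I*√25871/86468 ≈ 0.46777 + 0.0018602*I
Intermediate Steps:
(40447 + √(-9263 - 16608))/(42458 + P) = (40447 + √(-9263 - 16608))/(42458 + 44010) = (40447 + √(-25871))/86468 = (40447 + I*√25871)*(1/86468) = 40447/86468 + I*√25871/86468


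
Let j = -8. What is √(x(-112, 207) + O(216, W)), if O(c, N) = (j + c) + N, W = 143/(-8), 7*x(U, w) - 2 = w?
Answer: √172466/28 ≈ 14.832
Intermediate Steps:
x(U, w) = 2/7 + w/7
W = -143/8 (W = 143*(-⅛) = -143/8 ≈ -17.875)
O(c, N) = -8 + N + c (O(c, N) = (-8 + c) + N = -8 + N + c)
√(x(-112, 207) + O(216, W)) = √((2/7 + (⅐)*207) + (-8 - 143/8 + 216)) = √((2/7 + 207/7) + 1521/8) = √(209/7 + 1521/8) = √(12319/56) = √172466/28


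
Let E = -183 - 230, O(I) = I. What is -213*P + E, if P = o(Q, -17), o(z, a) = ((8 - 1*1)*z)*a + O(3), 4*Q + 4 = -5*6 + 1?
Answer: -840659/4 ≈ -2.1016e+5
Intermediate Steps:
E = -413
Q = -33/4 (Q = -1 + (-5*6 + 1)/4 = -1 + (-30 + 1)/4 = -1 + (¼)*(-29) = -1 - 29/4 = -33/4 ≈ -8.2500)
o(z, a) = 3 + 7*a*z (o(z, a) = ((8 - 1*1)*z)*a + 3 = ((8 - 1)*z)*a + 3 = (7*z)*a + 3 = 7*a*z + 3 = 3 + 7*a*z)
P = 3939/4 (P = 3 + 7*(-17)*(-33/4) = 3 + 3927/4 = 3939/4 ≈ 984.75)
-213*P + E = -213*3939/4 - 413 = -839007/4 - 413 = -840659/4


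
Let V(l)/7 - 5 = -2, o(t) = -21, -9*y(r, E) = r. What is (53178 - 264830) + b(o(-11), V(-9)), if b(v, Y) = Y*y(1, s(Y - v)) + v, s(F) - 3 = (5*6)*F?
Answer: -635026/3 ≈ -2.1168e+5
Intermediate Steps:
s(F) = 3 + 30*F (s(F) = 3 + (5*6)*F = 3 + 30*F)
y(r, E) = -r/9
V(l) = 21 (V(l) = 35 + 7*(-2) = 35 - 14 = 21)
b(v, Y) = v - Y/9 (b(v, Y) = Y*(-1/9*1) + v = Y*(-1/9) + v = -Y/9 + v = v - Y/9)
(53178 - 264830) + b(o(-11), V(-9)) = (53178 - 264830) + (-21 - 1/9*21) = -211652 + (-21 - 7/3) = -211652 - 70/3 = -635026/3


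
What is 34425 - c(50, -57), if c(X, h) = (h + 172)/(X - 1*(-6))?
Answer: 1927685/56 ≈ 34423.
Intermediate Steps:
c(X, h) = (172 + h)/(6 + X) (c(X, h) = (172 + h)/(X + 6) = (172 + h)/(6 + X))
34425 - c(50, -57) = 34425 - (172 - 57)/(6 + 50) = 34425 - 115/56 = 1927685/56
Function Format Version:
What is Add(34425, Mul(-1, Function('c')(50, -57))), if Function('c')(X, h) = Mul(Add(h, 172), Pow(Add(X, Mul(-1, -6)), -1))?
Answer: Rational(1927685, 56) ≈ 34423.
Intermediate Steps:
Function('c')(X, h) = Mul(Pow(Add(6, X), -1), Add(172, h)) (Function('c')(X, h) = Mul(Add(172, h), Pow(Add(X, 6), -1)) = Mul(Add(172, h), Pow(Add(6, X), -1)) = Mul(Pow(Add(6, X), -1), Add(172, h)))
Add(34425, Mul(-1, Function('c')(50, -57))) = Add(34425, Mul(-1, Mul(Pow(Add(6, 50), -1), Add(172, -57)))) = Add(34425, Mul(-1, Mul(Pow(56, -1), 115))) = Add(34425, Mul(-1, Mul(Rational(1, 56), 115))) = Add(34425, Mul(-1, Rational(115, 56))) = Add(34425, Rational(-115, 56)) = Rational(1927685, 56)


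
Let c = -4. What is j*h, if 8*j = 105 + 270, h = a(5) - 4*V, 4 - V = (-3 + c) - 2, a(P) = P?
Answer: -17625/8 ≈ -2203.1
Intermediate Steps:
V = 13 (V = 4 - ((-3 - 4) - 2) = 4 - (-7 - 2) = 4 - 1*(-9) = 4 + 9 = 13)
h = -47 (h = 5 - 4*13 = 5 - 52 = -47)
j = 375/8 (j = (105 + 270)/8 = (1/8)*375 = 375/8 ≈ 46.875)
j*h = (375/8)*(-47) = -17625/8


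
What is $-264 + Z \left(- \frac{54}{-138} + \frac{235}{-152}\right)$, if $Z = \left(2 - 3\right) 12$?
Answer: $- \frac{218625}{874} \approx -250.14$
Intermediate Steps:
$Z = -12$ ($Z = \left(2 - 3\right) 12 = \left(-1\right) 12 = -12$)
$-264 + Z \left(- \frac{54}{-138} + \frac{235}{-152}\right) = -264 - 12 \left(- \frac{54}{-138} + \frac{235}{-152}\right) = -264 - 12 \left(\left(-54\right) \left(- \frac{1}{138}\right) + 235 \left(- \frac{1}{152}\right)\right) = -264 - 12 \left(\frac{9}{23} - \frac{235}{152}\right) = -264 - - \frac{12111}{874} = -264 + \frac{12111}{874} = - \frac{218625}{874}$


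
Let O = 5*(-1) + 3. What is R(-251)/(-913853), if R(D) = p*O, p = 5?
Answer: 10/913853 ≈ 1.0943e-5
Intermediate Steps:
O = -2 (O = -5 + 3 = -2)
R(D) = -10 (R(D) = 5*(-2) = -10)
R(-251)/(-913853) = -10/(-913853) = -10*(-1/913853) = 10/913853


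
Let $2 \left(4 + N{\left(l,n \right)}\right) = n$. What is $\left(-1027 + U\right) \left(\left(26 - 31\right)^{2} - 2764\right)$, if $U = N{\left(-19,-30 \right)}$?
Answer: $2864994$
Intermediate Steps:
$N{\left(l,n \right)} = -4 + \frac{n}{2}$
$U = -19$ ($U = -4 + \frac{1}{2} \left(-30\right) = -4 - 15 = -19$)
$\left(-1027 + U\right) \left(\left(26 - 31\right)^{2} - 2764\right) = \left(-1027 - 19\right) \left(\left(26 - 31\right)^{2} - 2764\right) = - 1046 \left(\left(-5\right)^{2} - 2764\right) = - 1046 \left(25 - 2764\right) = \left(-1046\right) \left(-2739\right) = 2864994$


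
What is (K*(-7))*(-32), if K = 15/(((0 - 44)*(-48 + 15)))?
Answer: 280/121 ≈ 2.3140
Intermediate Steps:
K = 5/484 (K = 15/((-44*(-33))) = 15/1452 = 15*(1/1452) = 5/484 ≈ 0.010331)
(K*(-7))*(-32) = ((5/484)*(-7))*(-32) = -35/484*(-32) = 280/121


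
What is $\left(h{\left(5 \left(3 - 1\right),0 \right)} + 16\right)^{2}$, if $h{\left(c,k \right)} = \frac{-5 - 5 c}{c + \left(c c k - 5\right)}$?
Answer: $25$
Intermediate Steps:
$h{\left(c,k \right)} = \frac{-5 - 5 c}{-5 + c + k c^{2}}$ ($h{\left(c,k \right)} = \frac{-5 - 5 c}{c + \left(c^{2} k - 5\right)} = \frac{-5 - 5 c}{c + \left(k c^{2} - 5\right)} = \frac{-5 - 5 c}{c + \left(-5 + k c^{2}\right)} = \frac{-5 - 5 c}{-5 + c + k c^{2}}$)
$\left(h{\left(5 \left(3 - 1\right),0 \right)} + 16\right)^{2} = \left(\frac{5 \left(-1 - 5 \left(3 - 1\right)\right)}{-5 + 5 \left(3 - 1\right) + 0 \left(5 \left(3 - 1\right)\right)^{2}} + 16\right)^{2} = \left(\frac{5 \left(-1 - 5 \cdot 2\right)}{-5 + 5 \cdot 2 + 0 \left(5 \cdot 2\right)^{2}} + 16\right)^{2} = \left(\frac{5 \left(-1 - 10\right)}{-5 + 10 + 0 \cdot 10^{2}} + 16\right)^{2} = \left(\frac{5 \left(-1 - 10\right)}{-5 + 10 + 0 \cdot 100} + 16\right)^{2} = \left(5 \frac{1}{-5 + 10 + 0} \left(-11\right) + 16\right)^{2} = \left(5 \cdot \frac{1}{5} \left(-11\right) + 16\right)^{2} = \left(-11 + 16\right)^{2} = 5^{2} = 25$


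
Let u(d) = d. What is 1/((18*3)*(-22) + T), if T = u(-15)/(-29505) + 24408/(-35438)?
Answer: -34853273/41429675873 ≈ -0.00084126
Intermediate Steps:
T = -23987549/34853273 (T = -15/(-29505) + 24408/(-35438) = -15*(-1/29505) + 24408*(-1/35438) = 1/1967 - 12204/17719 = -23987549/34853273 ≈ -0.68824)
1/((18*3)*(-22) + T) = 1/((18*3)*(-22) - 23987549/34853273) = 1/(54*(-22) - 23987549/34853273) = 1/(-1188 - 23987549/34853273) = 1/(-41429675873/34853273) = -34853273/41429675873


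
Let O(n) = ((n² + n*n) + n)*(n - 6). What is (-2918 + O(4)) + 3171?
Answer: 181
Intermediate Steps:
O(n) = (-6 + n)*(n + 2*n²) (O(n) = ((n² + n²) + n)*(-6 + n) = (2*n² + n)*(-6 + n) = (n + 2*n²)*(-6 + n) = (-6 + n)*(n + 2*n²))
(-2918 + O(4)) + 3171 = (-2918 + 4*(-6 - 11*4 + 2*4²)) + 3171 = (-2918 + 4*(-6 - 44 + 2*16)) + 3171 = (-2918 + 4*(-6 - 44 + 32)) + 3171 = (-2918 + 4*(-18)) + 3171 = (-2918 - 72) + 3171 = -2990 + 3171 = 181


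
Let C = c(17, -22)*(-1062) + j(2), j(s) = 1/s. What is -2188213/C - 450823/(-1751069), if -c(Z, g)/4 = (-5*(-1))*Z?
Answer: -7337857110891/1264553740109 ≈ -5.8027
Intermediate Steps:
c(Z, g) = -20*Z (c(Z, g) = -4*(-5*(-1))*Z = -20*Z)
C = 722161/2 (C = -20*17*(-1062) + 1/2 = -340*(-1062) + 1/2 = 361080 + 1/2 = 722161/2 ≈ 3.6108e+5)
-2188213/C - 450823/(-1751069) = -2188213/722161/2 - 450823/(-1751069) = -2188213*2/722161 - 450823*(-1/1751069) = -4376426/722161 + 450823/1751069 = -7337857110891/1264553740109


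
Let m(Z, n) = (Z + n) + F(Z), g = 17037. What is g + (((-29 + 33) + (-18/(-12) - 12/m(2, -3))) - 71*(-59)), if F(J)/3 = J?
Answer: 212291/10 ≈ 21229.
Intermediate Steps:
F(J) = 3*J
m(Z, n) = n + 4*Z (m(Z, n) = (Z + n) + 3*Z = n + 4*Z)
g + (((-29 + 33) + (-18/(-12) - 12/m(2, -3))) - 71*(-59)) = 17037 + (((-29 + 33) + (-18/(-12) - 12/(-3 + 4*2))) - 71*(-59)) = 17037 + ((4 + (-18*(-1/12) - 12/(-3 + 8))) + 4189) = 17037 + ((4 + (3/2 - 12/5)) + 4189) = 17037 + ((4 - 9/10) + 4189) = 17037 + (31/10 + 4189) = 17037 + 41921/10 = 212291/10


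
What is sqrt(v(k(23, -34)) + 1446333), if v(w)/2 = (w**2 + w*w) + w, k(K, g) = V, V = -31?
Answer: sqrt(1450115) ≈ 1204.2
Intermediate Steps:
k(K, g) = -31
v(w) = 2*w + 4*w**2 (v(w) = 2*((w**2 + w*w) + w) = 2*((w**2 + w**2) + w) = 2*(2*w**2 + w) = 2*(w + 2*w**2) = 2*w + 4*w**2)
sqrt(v(k(23, -34)) + 1446333) = sqrt(2*(-31)*(1 + 2*(-31)) + 1446333) = sqrt(2*(-31)*(1 - 62) + 1446333) = sqrt(2*(-31)*(-61) + 1446333) = sqrt(3782 + 1446333) = sqrt(1450115)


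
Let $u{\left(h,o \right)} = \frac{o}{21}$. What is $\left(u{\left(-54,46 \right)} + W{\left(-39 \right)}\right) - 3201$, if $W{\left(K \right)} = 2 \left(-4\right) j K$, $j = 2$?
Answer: $- \frac{54071}{21} \approx -2574.8$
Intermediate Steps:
$W{\left(K \right)} = - 16 K$ ($W{\left(K \right)} = 2 \left(-4\right) 2 K = - 8 \cdot 2 K = - 16 K$)
$u{\left(h,o \right)} = \frac{o}{21}$ ($u{\left(h,o \right)} = o \frac{1}{21} = \frac{o}{21}$)
$\left(u{\left(-54,46 \right)} + W{\left(-39 \right)}\right) - 3201 = \left(\frac{1}{21} \cdot 46 - -624\right) - 3201 = \left(\frac{46}{21} + 624\right) - 3201 = \frac{13150}{21} - 3201 = - \frac{54071}{21}$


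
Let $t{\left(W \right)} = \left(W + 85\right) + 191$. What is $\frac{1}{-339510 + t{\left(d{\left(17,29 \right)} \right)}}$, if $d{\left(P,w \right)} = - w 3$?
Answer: $- \frac{1}{339321} \approx -2.9471 \cdot 10^{-6}$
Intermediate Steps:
$d{\left(P,w \right)} = - 3 w$
$t{\left(W \right)} = 276 + W$ ($t{\left(W \right)} = \left(85 + W\right) + 191 = 276 + W$)
$\frac{1}{-339510 + t{\left(d{\left(17,29 \right)} \right)}} = \frac{1}{-339510 + \left(276 - 87\right)} = \frac{1}{-339510 + 189} = \frac{1}{-339321} = - \frac{1}{339321}$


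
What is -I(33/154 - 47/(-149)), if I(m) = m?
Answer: -1105/2086 ≈ -0.52972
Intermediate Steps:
-I(33/154 - 47/(-149)) = -(33/154 - 47/(-149)) = -(33*(1/154) - 47*(-1/149)) = -(3/14 + 47/149) = -1*1105/2086 = -1105/2086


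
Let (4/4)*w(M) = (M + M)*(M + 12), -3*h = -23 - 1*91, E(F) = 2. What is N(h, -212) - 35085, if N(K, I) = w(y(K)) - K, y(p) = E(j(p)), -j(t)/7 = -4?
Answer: -35067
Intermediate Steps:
j(t) = 28 (j(t) = -7*(-4) = 28)
y(p) = 2
h = 38 (h = -(-23 - 1*91)/3 = -(-23 - 91)/3 = -⅓*(-114) = 38)
w(M) = 2*M*(12 + M) (w(M) = (M + M)*(M + 12) = (2*M)*(12 + M) = 2*M*(12 + M))
N(K, I) = 56 - K (N(K, I) = 2*2*(12 + 2) - K = 2*2*14 - K = 56 - K)
N(h, -212) - 35085 = (56 - 1*38) - 35085 = (56 - 38) - 35085 = 18 - 35085 = -35067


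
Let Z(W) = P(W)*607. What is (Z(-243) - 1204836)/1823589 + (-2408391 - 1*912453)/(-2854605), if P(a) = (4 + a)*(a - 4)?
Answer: 34968557725697/1735208759115 ≈ 20.152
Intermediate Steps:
P(a) = (-4 + a)*(4 + a) (P(a) = (4 + a)*(-4 + a) = (-4 + a)*(4 + a))
Z(W) = -9712 + 607*W² (Z(W) = (-16 + W²)*607 = -9712 + 607*W²)
(Z(-243) - 1204836)/1823589 + (-2408391 - 1*912453)/(-2854605) = ((-9712 + 607*(-243)²) - 1204836)/1823589 + (-2408391 - 1*912453)/(-2854605) = ((-9712 + 607*59049) - 1204836)*(1/1823589) + (-2408391 - 912453)*(-1/2854605) = ((-9712 + 35842743) - 1204836)*(1/1823589) - 3320844*(-1/2854605) = (35833031 - 1204836)*(1/1823589) + 1106948/951535 = 34628195*(1/1823589) + 1106948/951535 = 34628195/1823589 + 1106948/951535 = 34968557725697/1735208759115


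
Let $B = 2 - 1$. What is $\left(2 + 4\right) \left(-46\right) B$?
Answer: $-276$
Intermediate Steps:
$B = 1$ ($B = 2 - 1 = 1$)
$\left(2 + 4\right) \left(-46\right) B = \left(2 + 4\right) \left(-46\right) 1 = 6 \left(-46\right) 1 = \left(-276\right) 1 = -276$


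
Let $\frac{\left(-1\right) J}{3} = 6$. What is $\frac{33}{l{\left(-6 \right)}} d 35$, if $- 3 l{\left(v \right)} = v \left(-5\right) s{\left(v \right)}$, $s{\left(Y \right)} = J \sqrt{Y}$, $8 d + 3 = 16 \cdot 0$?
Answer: $\frac{77 i \sqrt{6}}{192} \approx 0.98235 i$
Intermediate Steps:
$J = -18$ ($J = \left(-3\right) 6 = -18$)
$d = - \frac{3}{8}$ ($d = - \frac{3}{8} + \frac{16 \cdot 0}{8} = - \frac{3}{8} + \frac{1}{8} \cdot 0 = - \frac{3}{8} + 0 = - \frac{3}{8} \approx -0.375$)
$s{\left(Y \right)} = - 18 \sqrt{Y}$
$l{\left(v \right)} = - 30 v^{\frac{3}{2}}$ ($l{\left(v \right)} = - \frac{v \left(-5\right) \left(- 18 \sqrt{v}\right)}{3} = - \frac{- 5 v \left(- 18 \sqrt{v}\right)}{3} = - \frac{90 v^{\frac{3}{2}}}{3} = - 30 v^{\frac{3}{2}}$)
$\frac{33}{l{\left(-6 \right)}} d 35 = \frac{33}{\left(-30\right) \left(-6\right)^{\frac{3}{2}}} \left(- \frac{3}{8}\right) 35 = \frac{33}{\left(-30\right) \left(- 6 i \sqrt{6}\right)} \left(- \frac{3}{8}\right) 35 = \frac{33}{180 i \sqrt{6}} \left(- \frac{3}{8}\right) 35 = 33 \left(- \frac{i \sqrt{6}}{1080}\right) \left(- \frac{3}{8}\right) 35 = - \frac{11 i \sqrt{6}}{360} \left(- \frac{3}{8}\right) 35 = \frac{11 i \sqrt{6}}{960} \cdot 35 = \frac{77 i \sqrt{6}}{192}$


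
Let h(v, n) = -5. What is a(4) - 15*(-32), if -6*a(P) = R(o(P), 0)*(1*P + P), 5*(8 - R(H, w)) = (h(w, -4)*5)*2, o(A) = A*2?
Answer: 456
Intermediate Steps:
o(A) = 2*A
R(H, w) = 18 (R(H, w) = 8 - (-5*5)*2/5 = 8 - (-5)*2 = 8 - ⅕*(-50) = 8 + 10 = 18)
a(P) = -6*P (a(P) = -3*(1*P + P) = -3*(P + P) = -3*2*P = -6*P)
a(4) - 15*(-32) = -6*4 - 15*(-32) = -24 + 480 = 456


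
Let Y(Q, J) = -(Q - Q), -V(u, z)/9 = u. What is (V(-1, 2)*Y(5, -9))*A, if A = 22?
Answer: 0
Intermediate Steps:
V(u, z) = -9*u
Y(Q, J) = 0 (Y(Q, J) = -1*0 = 0)
(V(-1, 2)*Y(5, -9))*A = (-9*(-1)*0)*22 = (9*0)*22 = 0*22 = 0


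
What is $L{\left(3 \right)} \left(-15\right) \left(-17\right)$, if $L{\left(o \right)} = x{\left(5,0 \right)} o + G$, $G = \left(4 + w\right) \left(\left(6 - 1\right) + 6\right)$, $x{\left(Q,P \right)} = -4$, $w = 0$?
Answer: $8160$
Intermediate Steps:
$G = 44$ ($G = \left(4 + 0\right) \left(\left(6 - 1\right) + 6\right) = 4 \left(\left(6 - 1\right) + 6\right) = 4 \left(5 + 6\right) = 4 \cdot 11 = 44$)
$L{\left(o \right)} = 44 - 4 o$ ($L{\left(o \right)} = - 4 o + 44 = 44 - 4 o$)
$L{\left(3 \right)} \left(-15\right) \left(-17\right) = \left(44 - 12\right) \left(-15\right) \left(-17\right) = 32 \left(-15\right) \left(-17\right) = \left(-480\right) \left(-17\right) = 8160$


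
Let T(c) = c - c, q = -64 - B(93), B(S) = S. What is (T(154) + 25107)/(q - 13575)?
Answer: -25107/13732 ≈ -1.8284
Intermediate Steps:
q = -157 (q = -64 - 1*93 = -64 - 93 = -157)
T(c) = 0
(T(154) + 25107)/(q - 13575) = (0 + 25107)/(-157 - 13575) = 25107/(-13732) = 25107*(-1/13732) = -25107/13732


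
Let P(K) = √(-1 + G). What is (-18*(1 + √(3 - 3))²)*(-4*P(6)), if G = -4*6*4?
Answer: 72*I*√97 ≈ 709.12*I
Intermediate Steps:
G = -96 (G = -24*4 = -96)
P(K) = I*√97 (P(K) = √(-1 - 96) = √(-97) = I*√97)
(-18*(1 + √(3 - 3))²)*(-4*P(6)) = (-18*(1 + √(3 - 3))²)*(-4*I*√97) = (-18*(1 + √0)²)*(-4*I*√97) = (-18*(1 + 0)²)*(-4*I*√97) = (-18*1²)*(-4*I*√97) = (-18*1)*(-4*I*√97) = -(-72)*I*√97 = 72*I*√97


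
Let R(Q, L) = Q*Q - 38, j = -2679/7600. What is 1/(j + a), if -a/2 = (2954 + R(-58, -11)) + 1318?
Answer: -400/6078541 ≈ -6.5805e-5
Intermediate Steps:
j = -141/400 (j = -2679*1/7600 = -141/400 ≈ -0.35250)
R(Q, L) = -38 + Q**2 (R(Q, L) = Q**2 - 38 = -38 + Q**2)
a = -15196 (a = -2*((2954 + (-38 + (-58)**2)) + 1318) = -2*((2954 + (-38 + 3364)) + 1318) = -2*((2954 + 3326) + 1318) = -2*(6280 + 1318) = -2*7598 = -15196)
1/(j + a) = 1/(-141/400 - 15196) = 1/(-6078541/400) = -400/6078541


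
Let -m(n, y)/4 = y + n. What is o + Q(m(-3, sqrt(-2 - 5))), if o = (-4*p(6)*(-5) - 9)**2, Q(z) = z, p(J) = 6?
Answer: 12333 - 4*I*sqrt(7) ≈ 12333.0 - 10.583*I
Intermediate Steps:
m(n, y) = -4*n - 4*y (m(n, y) = -4*(y + n) = -4*(n + y) = -4*n - 4*y)
o = 12321 (o = (-4*6*(-5) - 9)**2 = (-24*(-5) - 9)**2 = (120 - 9)**2 = 111**2 = 12321)
o + Q(m(-3, sqrt(-2 - 5))) = 12321 + (-4*(-3) - 4*sqrt(-2 - 5)) = 12321 + (12 - 4*I*sqrt(7)) = 12333 - 4*I*sqrt(7)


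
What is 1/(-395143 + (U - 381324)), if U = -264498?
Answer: -1/1040965 ≈ -9.6065e-7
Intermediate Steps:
1/(-395143 + (U - 381324)) = 1/(-395143 + (-264498 - 381324)) = 1/(-395143 - 645822) = 1/(-1040965) = -1/1040965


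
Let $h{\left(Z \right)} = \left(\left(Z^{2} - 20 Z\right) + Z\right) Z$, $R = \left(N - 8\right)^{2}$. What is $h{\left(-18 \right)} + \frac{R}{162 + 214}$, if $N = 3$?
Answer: $- \frac{4507463}{376} \approx -11988.0$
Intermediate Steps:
$R = 25$ ($R = \left(3 - 8\right)^{2} = \left(-5\right)^{2} = 25$)
$h{\left(Z \right)} = Z \left(Z^{2} - 19 Z\right)$ ($h{\left(Z \right)} = \left(Z^{2} - 19 Z\right) Z = Z \left(Z^{2} - 19 Z\right)$)
$h{\left(-18 \right)} + \frac{R}{162 + 214} = \left(-18\right)^{2} \left(-19 - 18\right) + \frac{1}{162 + 214} \cdot 25 = 324 \left(-37\right) + \frac{1}{376} \cdot 25 = -11988 + \frac{1}{376} \cdot 25 = -11988 + \frac{25}{376} = - \frac{4507463}{376}$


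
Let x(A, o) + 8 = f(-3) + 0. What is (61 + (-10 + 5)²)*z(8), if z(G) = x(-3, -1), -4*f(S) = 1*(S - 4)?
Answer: -1075/2 ≈ -537.50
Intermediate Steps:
f(S) = 1 - S/4 (f(S) = -(S - 4)/4 = -(-4 + S)/4 = 1 - S/4)
x(A, o) = -25/4 (x(A, o) = -8 + ((1 - ¼*(-3)) + 0) = -8 + ((1 + ¾) + 0) = -8 + (7/4 + 0) = -8 + 7/4 = -25/4)
z(G) = -25/4
(61 + (-10 + 5)²)*z(8) = (61 + (-10 + 5)²)*(-25/4) = (61 + (-5)²)*(-25/4) = (61 + 25)*(-25/4) = 86*(-25/4) = -1075/2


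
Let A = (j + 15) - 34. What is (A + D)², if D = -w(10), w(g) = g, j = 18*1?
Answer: 121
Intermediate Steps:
j = 18
D = -10 (D = -1*10 = -10)
A = -1 (A = (18 + 15) - 34 = 33 - 34 = -1)
(A + D)² = (-1 - 10)² = (-11)² = 121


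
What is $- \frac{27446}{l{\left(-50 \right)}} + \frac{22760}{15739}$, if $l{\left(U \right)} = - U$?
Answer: $- \frac{215417297}{393475} \approx -547.47$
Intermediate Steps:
$- \frac{27446}{l{\left(-50 \right)}} + \frac{22760}{15739} = - \frac{27446}{\left(-1\right) \left(-50\right)} + \frac{22760}{15739} = - \frac{27446}{50} + 22760 \cdot \frac{1}{15739} = \left(-27446\right) \frac{1}{50} + \frac{22760}{15739} = - \frac{13723}{25} + \frac{22760}{15739} = - \frac{215417297}{393475}$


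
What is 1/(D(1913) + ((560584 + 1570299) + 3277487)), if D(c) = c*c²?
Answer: 1/7006163867 ≈ 1.4273e-10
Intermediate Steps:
D(c) = c³
1/(D(1913) + ((560584 + 1570299) + 3277487)) = 1/(1913³ + ((560584 + 1570299) + 3277487)) = 1/(7000755497 + (2130883 + 3277487)) = 1/(7000755497 + 5408370) = 1/7006163867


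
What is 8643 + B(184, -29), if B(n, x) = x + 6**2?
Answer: 8650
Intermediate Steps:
B(n, x) = 36 + x (B(n, x) = x + 36 = 36 + x)
8643 + B(184, -29) = 8643 + (36 - 29) = 8643 + 7 = 8650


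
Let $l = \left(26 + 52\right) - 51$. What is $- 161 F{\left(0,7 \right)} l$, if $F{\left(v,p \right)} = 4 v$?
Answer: $0$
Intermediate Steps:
$l = 27$ ($l = 78 - 51 = 27$)
$- 161 F{\left(0,7 \right)} l = - 161 \cdot 4 \cdot 0 \cdot 27 = \left(-161\right) 0 \cdot 27 = 0 \cdot 27 = 0$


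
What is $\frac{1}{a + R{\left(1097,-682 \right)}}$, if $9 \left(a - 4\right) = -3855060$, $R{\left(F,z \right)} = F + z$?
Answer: $- \frac{1}{427921} \approx -2.3369 \cdot 10^{-6}$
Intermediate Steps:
$a = -428336$ ($a = 4 + \frac{1}{9} \left(-3855060\right) = 4 - 428340 = -428336$)
$\frac{1}{a + R{\left(1097,-682 \right)}} = \frac{1}{-428336 + \left(1097 - 682\right)} = \frac{1}{-428336 + 415} = \frac{1}{-427921} = - \frac{1}{427921}$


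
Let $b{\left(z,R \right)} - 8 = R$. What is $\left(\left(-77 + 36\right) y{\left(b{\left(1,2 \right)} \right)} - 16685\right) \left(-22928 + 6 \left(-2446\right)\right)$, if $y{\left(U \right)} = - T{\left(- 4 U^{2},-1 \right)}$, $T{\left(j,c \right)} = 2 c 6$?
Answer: $645923908$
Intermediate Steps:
$b{\left(z,R \right)} = 8 + R$
$T{\left(j,c \right)} = 12 c$
$y{\left(U \right)} = 12$ ($y{\left(U \right)} = - 12 \left(-1\right) = \left(-1\right) \left(-12\right) = 12$)
$\left(\left(-77 + 36\right) y{\left(b{\left(1,2 \right)} \right)} - 16685\right) \left(-22928 + 6 \left(-2446\right)\right) = \left(\left(-77 + 36\right) 12 - 16685\right) \left(-22928 + 6 \left(-2446\right)\right) = \left(\left(-41\right) 12 - 16685\right) \left(-22928 - 14676\right) = \left(-492 - 16685\right) \left(-37604\right) = \left(-17177\right) \left(-37604\right) = 645923908$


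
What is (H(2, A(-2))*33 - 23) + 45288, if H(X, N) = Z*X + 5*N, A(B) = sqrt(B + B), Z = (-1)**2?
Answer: 45331 + 330*I ≈ 45331.0 + 330.0*I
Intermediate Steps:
Z = 1
A(B) = sqrt(2)*sqrt(B) (A(B) = sqrt(2*B) = sqrt(2)*sqrt(B))
H(X, N) = X + 5*N (H(X, N) = 1*X + 5*N = X + 5*N)
(H(2, A(-2))*33 - 23) + 45288 = ((2 + 5*(sqrt(2)*sqrt(-2)))*33 - 23) + 45288 = ((2 + 5*(sqrt(2)*(I*sqrt(2))))*33 - 23) + 45288 = ((2 + 5*(2*I))*33 - 23) + 45288 = ((2 + 10*I)*33 - 23) + 45288 = ((66 + 330*I) - 23) + 45288 = (43 + 330*I) + 45288 = 45331 + 330*I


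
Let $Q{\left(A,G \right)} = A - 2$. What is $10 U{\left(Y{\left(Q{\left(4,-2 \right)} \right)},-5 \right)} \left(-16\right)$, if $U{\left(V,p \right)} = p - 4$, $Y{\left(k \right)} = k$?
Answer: $1440$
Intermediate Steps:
$Q{\left(A,G \right)} = -2 + A$
$U{\left(V,p \right)} = -4 + p$ ($U{\left(V,p \right)} = p - 4 = -4 + p$)
$10 U{\left(Y{\left(Q{\left(4,-2 \right)} \right)},-5 \right)} \left(-16\right) = 10 \left(-4 - 5\right) \left(-16\right) = 10 \left(-9\right) \left(-16\right) = \left(-90\right) \left(-16\right) = 1440$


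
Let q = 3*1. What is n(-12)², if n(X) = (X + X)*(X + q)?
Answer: 46656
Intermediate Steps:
q = 3
n(X) = 2*X*(3 + X) (n(X) = (X + X)*(X + 3) = (2*X)*(3 + X) = 2*X*(3 + X))
n(-12)² = (2*(-12)*(3 - 12))² = (2*(-12)*(-9))² = 216² = 46656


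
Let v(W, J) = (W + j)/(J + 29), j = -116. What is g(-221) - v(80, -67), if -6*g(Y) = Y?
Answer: 4091/114 ≈ 35.886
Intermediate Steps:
v(W, J) = (-116 + W)/(29 + J) (v(W, J) = (W - 116)/(J + 29) = (-116 + W)/(29 + J))
g(Y) = -Y/6
g(-221) - v(80, -67) = -⅙*(-221) - (-116 + 80)/(29 - 67) = 221/6 - (-36)/(-38) = 221/6 - (-1)*(-36)/38 = 221/6 - 1*18/19 = 221/6 - 18/19 = 4091/114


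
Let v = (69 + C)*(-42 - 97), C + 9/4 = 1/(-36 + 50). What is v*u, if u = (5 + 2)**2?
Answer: -1820483/4 ≈ -4.5512e+5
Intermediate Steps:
C = -61/28 (C = -9/4 + 1/(-36 + 50) = -9/4 + 1/14 = -61/28 ≈ -2.1786)
v = -260069/28 (v = (69 - 61/28)*(-42 - 97) = (1871/28)*(-139) = -260069/28 ≈ -9288.2)
u = 49 (u = 7**2 = 49)
v*u = -260069/28*49 = -1820483/4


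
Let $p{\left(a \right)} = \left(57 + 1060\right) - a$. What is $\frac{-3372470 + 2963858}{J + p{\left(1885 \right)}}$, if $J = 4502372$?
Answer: $- \frac{102153}{1125401} \approx -0.09077$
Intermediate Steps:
$p{\left(a \right)} = 1117 - a$
$\frac{-3372470 + 2963858}{J + p{\left(1885 \right)}} = \frac{-3372470 + 2963858}{4502372 + \left(1117 - 1885\right)} = - \frac{408612}{4502372 + \left(1117 - 1885\right)} = - \frac{408612}{4502372 - 768} = - \frac{408612}{4501604} = \left(-408612\right) \frac{1}{4501604} = - \frac{102153}{1125401}$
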